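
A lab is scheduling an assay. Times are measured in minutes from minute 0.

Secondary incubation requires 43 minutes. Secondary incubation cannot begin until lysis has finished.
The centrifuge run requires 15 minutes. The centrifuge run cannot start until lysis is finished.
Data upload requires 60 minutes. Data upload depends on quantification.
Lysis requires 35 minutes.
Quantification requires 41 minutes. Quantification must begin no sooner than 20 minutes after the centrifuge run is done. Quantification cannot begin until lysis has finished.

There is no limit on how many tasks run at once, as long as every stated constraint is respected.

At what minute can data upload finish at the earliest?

171

Lysis can start immediately at minute 0; it finishes at minute 35.
The centrifuge run waits on lysis (finishes minute 35), so it starts at minute 35 and finishes at 35 + 15 = minute 50.
Quantification needs all of the centrifuge run (finishes minute 50, plus 20-minute gap → minute 70); lysis (finishes minute 35). That puts its earliest start at minute 70; it finishes at 70 + 41 = minute 111.
After quantification (finishes minute 111), data upload can start at minute 111 and finishes at minute 171.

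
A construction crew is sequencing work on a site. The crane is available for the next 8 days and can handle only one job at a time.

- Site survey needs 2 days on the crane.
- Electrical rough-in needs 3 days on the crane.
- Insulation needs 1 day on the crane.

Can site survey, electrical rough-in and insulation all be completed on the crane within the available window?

Yes

Running back to back, the jobs need 2 + 3 + 1 = 6 days on the crane.
Since 6 ≤ 8, they fit within the window.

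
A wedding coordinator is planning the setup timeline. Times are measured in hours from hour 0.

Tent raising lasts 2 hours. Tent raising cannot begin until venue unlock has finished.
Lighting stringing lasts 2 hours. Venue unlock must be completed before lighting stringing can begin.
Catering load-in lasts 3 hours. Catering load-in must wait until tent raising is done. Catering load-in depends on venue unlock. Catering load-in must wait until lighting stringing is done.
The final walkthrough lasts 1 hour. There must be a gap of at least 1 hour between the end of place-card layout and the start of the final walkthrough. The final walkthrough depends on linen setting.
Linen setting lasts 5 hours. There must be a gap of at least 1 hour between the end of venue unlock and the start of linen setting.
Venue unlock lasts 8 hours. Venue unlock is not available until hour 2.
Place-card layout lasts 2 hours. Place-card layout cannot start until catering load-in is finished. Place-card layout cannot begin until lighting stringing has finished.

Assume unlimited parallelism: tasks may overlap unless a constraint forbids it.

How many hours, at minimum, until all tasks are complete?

Venue unlock cannot begin until its own release at hour 2. It runs from hour 2 to 2 + 8 = hour 10.
After venue unlock (finishes hour 10), lighting stringing can start at hour 10 and finishes at hour 12.
After venue unlock (finishes hour 10, plus 1-hour gap → hour 11), linen setting can start at hour 11 and finishes at hour 16.
After venue unlock (finishes hour 10), tent raising can start at hour 10 and finishes at hour 12.
Catering load-in needs all of tent raising (finishes hour 12); venue unlock (finishes hour 10); lighting stringing (finishes hour 12). That puts its earliest start at hour 12; it finishes at 12 + 3 = hour 15.
Place-card layout cannot start until catering load-in (finishes hour 15); lighting stringing (finishes hour 12). The controlling bound is hour 15, so place-card layout finishes at 15 + 2 = hour 17.
The final walkthrough cannot start until place-card layout (finishes hour 17, plus 1-hour gap → hour 18); linen setting (finishes hour 16). The controlling bound is hour 18, so the final walkthrough finishes at 18 + 1 = hour 19.
All tasks are finished once the last one completes. Finish times: Venue unlock at 10, Tent raising at 12, Linen setting at 16, Lighting stringing at 12, Catering load-in at 15, Place-card layout at 17, The final walkthrough at 19. The latest is hour 19.

19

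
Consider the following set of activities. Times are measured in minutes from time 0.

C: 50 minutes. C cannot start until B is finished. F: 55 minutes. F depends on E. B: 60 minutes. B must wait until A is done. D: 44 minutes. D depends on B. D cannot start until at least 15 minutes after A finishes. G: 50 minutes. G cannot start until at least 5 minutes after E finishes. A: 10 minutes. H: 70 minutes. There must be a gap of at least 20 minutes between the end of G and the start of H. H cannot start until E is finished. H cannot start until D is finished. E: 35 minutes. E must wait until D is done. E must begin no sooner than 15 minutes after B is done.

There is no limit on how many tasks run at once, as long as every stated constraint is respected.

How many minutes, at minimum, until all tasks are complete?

294

A has no prerequisites, so it starts at minute 0 and finishes at minute 10.
B cannot begin until A (finishes minute 10). It runs from minute 10 to 10 + 60 = minute 70.
D cannot start until B (finishes minute 70); A (finishes minute 10, plus 15-minute gap → minute 25). The controlling bound is minute 70, so D finishes at 70 + 44 = minute 114.
For E: D (finishes minute 114); B (finishes minute 70, plus 15-minute gap → minute 85). Taking the maximum gives a start of minute 114, and it finishes at 114 + 35 = minute 149.
After E (finishes minute 149, plus 5-minute gap → minute 154), G can start at minute 154 and finishes at minute 204.
H has to wait for G (finishes minute 204, plus 20-minute gap → minute 224); E (finishes minute 149); D (finishes minute 114). The latest of these is minute 224, so H runs minute 224 to 224 + 70 = minute 294.
After E (finishes minute 149), F can start at minute 149 and finishes at minute 204.
After B (finishes minute 70), C can start at minute 70 and finishes at minute 120.
All tasks are finished once the last one completes. Finish times: A at 10, B at 70, C at 120, D at 114, E at 149, F at 204, G at 204, H at 294. The latest is minute 294.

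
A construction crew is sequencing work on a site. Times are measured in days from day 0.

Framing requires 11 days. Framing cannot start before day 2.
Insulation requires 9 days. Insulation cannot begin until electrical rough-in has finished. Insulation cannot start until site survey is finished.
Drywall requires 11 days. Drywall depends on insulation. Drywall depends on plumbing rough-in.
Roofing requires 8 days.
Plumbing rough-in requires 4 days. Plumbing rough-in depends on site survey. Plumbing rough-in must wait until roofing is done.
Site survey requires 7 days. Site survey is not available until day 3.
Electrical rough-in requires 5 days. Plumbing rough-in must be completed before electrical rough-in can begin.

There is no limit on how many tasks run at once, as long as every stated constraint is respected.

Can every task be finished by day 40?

Yes

Roofing can start immediately at day 0; it finishes at day 8.
Framing waits on its own release at day 2, so it starts at day 2 and finishes at 2 + 11 = day 13.
Site survey waits on its own release at day 3, so it starts at day 3 and finishes at 3 + 7 = day 10.
Plumbing rough-in cannot start until site survey (finishes day 10); roofing (finishes day 8). The controlling bound is day 10, so plumbing rough-in finishes at 10 + 4 = day 14.
After plumbing rough-in (finishes day 14), electrical rough-in can start at day 14 and finishes at day 19.
Insulation needs all of electrical rough-in (finishes day 19); site survey (finishes day 10). That puts its earliest start at day 19; it finishes at 19 + 9 = day 28.
Drywall needs all of insulation (finishes day 28); plumbing rough-in (finishes day 14). That puts its earliest start at day 28; it finishes at 28 + 11 = day 39.
Every task is finished by day 39, which is no later than the deadline of 40, so the schedule is feasible.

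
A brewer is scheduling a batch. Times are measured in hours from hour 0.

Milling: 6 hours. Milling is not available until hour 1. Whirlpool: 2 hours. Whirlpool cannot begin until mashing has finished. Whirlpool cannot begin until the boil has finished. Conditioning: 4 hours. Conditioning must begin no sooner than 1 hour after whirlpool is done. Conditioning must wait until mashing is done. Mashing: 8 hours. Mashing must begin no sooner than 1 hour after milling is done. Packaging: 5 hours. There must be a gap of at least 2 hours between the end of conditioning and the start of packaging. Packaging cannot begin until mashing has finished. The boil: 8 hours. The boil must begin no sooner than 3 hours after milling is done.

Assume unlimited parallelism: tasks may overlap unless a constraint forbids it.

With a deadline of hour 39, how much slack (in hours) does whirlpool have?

Milling waits on its own release at hour 1, so it starts at hour 1 and finishes at 1 + 6 = hour 7.
The boil waits on milling (finishes hour 7, plus 3-hour gap → hour 10), so it starts at hour 10 and finishes at 10 + 8 = hour 18.
Mashing cannot begin until milling (finishes hour 7, plus 1-hour gap → hour 8). It runs from hour 8 to 8 + 8 = hour 16.
Whirlpool needs all of mashing (finishes hour 16); the boil (finishes hour 18). That puts its earliest start at hour 18; it finishes at 18 + 2 = hour 20.

Working backward from the deadline:
Packaging must finish by hour 39; it takes 5 hours, so it must start by 39 − 5 = hour 34.
Since packaging (must start by hour 34, minus 2-hour gap → hour 32) depends on it, conditioning must finish by hour 32. Backing off its 4-hour duration gives a latest start of hour 28.
Whirlpool has to be done before conditioning (must start by hour 28, minus 1-hour gap → hour 27). That means finishing by hour 27, i.e. starting by 27 − 2 = hour 25.
So whirlpool can start as early as hour 18 and as late as hour 25, giving 25 − 18 = 7 hours of slack.

7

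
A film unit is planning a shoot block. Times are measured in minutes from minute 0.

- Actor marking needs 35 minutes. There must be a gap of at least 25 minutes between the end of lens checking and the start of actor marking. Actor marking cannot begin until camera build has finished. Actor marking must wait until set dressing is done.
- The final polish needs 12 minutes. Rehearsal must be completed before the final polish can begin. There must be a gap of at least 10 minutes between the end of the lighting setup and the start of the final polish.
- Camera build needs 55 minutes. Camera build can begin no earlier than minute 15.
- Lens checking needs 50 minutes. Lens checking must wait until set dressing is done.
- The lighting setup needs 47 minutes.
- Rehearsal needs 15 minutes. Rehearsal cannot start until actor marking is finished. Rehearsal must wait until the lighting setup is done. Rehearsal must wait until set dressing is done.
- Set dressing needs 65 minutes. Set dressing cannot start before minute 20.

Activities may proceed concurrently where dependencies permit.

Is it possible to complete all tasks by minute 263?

Yes

Camera build waits on its own release at minute 15, so it starts at minute 15 and finishes at 15 + 55 = minute 70.
The lighting setup can start immediately at minute 0; it finishes at minute 47.
After its own release at minute 20, set dressing can start at minute 20 and finishes at minute 85.
Lens checking cannot begin until set dressing (finishes minute 85). It runs from minute 85 to 85 + 50 = minute 135.
Actor marking has to wait for lens checking (finishes minute 135, plus 25-minute gap → minute 160); camera build (finishes minute 70); set dressing (finishes minute 85). The latest of these is minute 160, so actor marking runs minute 160 to 160 + 35 = minute 195.
Rehearsal cannot start until actor marking (finishes minute 195); the lighting setup (finishes minute 47); set dressing (finishes minute 85). The controlling bound is minute 195, so rehearsal finishes at 195 + 15 = minute 210.
The final polish cannot start until rehearsal (finishes minute 210); the lighting setup (finishes minute 47, plus 10-minute gap → minute 57). The controlling bound is minute 210, so the final polish finishes at 210 + 12 = minute 222.
Every task is finished by minute 222, which is no later than the deadline of 263, so the schedule is feasible.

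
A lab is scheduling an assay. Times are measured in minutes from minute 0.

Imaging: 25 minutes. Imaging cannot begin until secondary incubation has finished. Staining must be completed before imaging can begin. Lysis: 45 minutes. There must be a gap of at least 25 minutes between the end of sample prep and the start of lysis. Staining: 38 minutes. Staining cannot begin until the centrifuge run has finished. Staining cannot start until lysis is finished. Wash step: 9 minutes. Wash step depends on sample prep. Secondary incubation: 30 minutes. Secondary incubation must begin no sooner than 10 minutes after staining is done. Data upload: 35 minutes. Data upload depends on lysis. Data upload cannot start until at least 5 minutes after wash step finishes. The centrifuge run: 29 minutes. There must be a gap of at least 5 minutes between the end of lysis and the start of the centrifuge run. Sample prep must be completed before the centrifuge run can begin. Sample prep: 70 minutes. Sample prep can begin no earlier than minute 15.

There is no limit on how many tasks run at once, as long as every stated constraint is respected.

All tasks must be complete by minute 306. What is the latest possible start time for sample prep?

To finish by minute 306, imaging (duration 25) must start no later than minute 281.
Secondary incubation has to be done before imaging (must start by minute 281). That means finishing by minute 281, i.e. starting by 281 − 30 = minute 251.
Staining must finish in time for secondary incubation (must start by minute 251, minus 10-minute gap → minute 241); imaging (must start by minute 281). The tightest is minute 241, so staining must start by 241 − 38 = minute 203.
The centrifuge run feeds into staining (must start by minute 203); so the centrifuge run must finish by minute 203 and therefore start by minute 174.
Data upload has no dependents, so it just needs to finish by minute 306. Starting by 306 − 35 = minute 271 achieves that.
Lysis feeds the centrifuge run (must start by minute 174, minus 5-minute gap → minute 169); staining (must start by minute 203); data upload (must start by minute 271). Taking the minimum, lysis must finish by minute 169 and start by 169 − 45 = minute 124.
Wash step feeds into data upload (must start by minute 271, minus 5-minute gap → minute 266); so wash step must finish by minute 266 and therefore start by minute 257.
Sample prep must finish in time for lysis (must start by minute 124, minus 25-minute gap → minute 99); the centrifuge run (must start by minute 174); wash step (must start by minute 257). The tightest is minute 99, so sample prep must start by 99 − 70 = minute 29.

29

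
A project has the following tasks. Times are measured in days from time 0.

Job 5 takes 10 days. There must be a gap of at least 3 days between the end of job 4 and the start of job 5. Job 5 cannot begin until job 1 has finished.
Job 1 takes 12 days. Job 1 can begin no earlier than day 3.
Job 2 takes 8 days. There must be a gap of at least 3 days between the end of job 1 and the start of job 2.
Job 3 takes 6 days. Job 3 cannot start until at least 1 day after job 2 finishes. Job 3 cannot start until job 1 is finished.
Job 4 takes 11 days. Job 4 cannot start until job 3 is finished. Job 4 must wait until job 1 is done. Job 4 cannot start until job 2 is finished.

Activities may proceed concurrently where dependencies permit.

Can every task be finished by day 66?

Yes

Job 1 waits on its own release at day 3, so it starts at day 3 and finishes at 3 + 12 = day 15.
After job 1 (finishes day 15, plus 3-day gap → day 18), job 2 can start at day 18 and finishes at day 26.
Job 3 has to wait for job 2 (finishes day 26, plus 1-day gap → day 27); job 1 (finishes day 15). The latest of these is day 27, so job 3 runs day 27 to 27 + 6 = day 33.
For job 4: job 3 (finishes day 33); job 1 (finishes day 15); job 2 (finishes day 26). Taking the maximum gives a start of day 33, and it finishes at 33 + 11 = day 44.
Job 5 needs all of job 4 (finishes day 44, plus 3-day gap → day 47); job 1 (finishes day 15). That puts its earliest start at day 47; it finishes at 47 + 10 = day 57.
Every task is finished by day 57, which is no later than the deadline of 66, so the schedule is feasible.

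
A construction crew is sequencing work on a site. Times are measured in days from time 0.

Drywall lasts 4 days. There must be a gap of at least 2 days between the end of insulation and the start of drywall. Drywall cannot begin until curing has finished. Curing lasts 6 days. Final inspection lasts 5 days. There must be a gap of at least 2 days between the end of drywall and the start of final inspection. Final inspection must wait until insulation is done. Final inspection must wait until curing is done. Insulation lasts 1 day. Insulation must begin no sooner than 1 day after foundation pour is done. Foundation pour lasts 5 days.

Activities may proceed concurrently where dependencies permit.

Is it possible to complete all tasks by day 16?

Curing can start immediately at day 0; it finishes at day 6.
Nothing blocks foundation pour, so it runs from day 0 to day 5.
After foundation pour (finishes day 5, plus 1-day gap → day 6), insulation can start at day 6 and finishes at day 7.
Drywall needs all of insulation (finishes day 7, plus 2-day gap → day 9); curing (finishes day 6). That puts its earliest start at day 9; it finishes at 9 + 4 = day 13.
Final inspection needs all of drywall (finishes day 13, plus 2-day gap → day 15); insulation (finishes day 7); curing (finishes day 6). That puts its earliest start at day 15; it finishes at 15 + 5 = day 20.
The earliest everything can be done is day 20, which is after the deadline of 16, so it is not possible.

No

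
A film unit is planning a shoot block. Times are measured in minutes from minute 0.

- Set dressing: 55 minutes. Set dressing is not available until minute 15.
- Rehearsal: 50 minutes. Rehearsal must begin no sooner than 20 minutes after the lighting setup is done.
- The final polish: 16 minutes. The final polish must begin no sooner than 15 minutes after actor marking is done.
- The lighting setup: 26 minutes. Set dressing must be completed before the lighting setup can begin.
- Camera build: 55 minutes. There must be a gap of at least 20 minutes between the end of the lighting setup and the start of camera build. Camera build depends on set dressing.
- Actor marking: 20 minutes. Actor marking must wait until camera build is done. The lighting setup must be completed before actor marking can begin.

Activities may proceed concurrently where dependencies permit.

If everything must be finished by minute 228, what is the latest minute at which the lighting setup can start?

76

The final polish has no dependents, so it just needs to finish by minute 228. Starting by 228 − 16 = minute 212 achieves that.
Actor marking must finish before the final polish (must start by minute 212, minus 15-minute gap → minute 197). With a 20-minute duration, actor marking must start by 197 − 20 = minute 177.
Camera build feeds into actor marking (must start by minute 177); so camera build must finish by minute 177 and therefore start by minute 122.
Nothing follows rehearsal; the deadline of minute 228 is its only limit. It must start by 228 − 50 = minute 178.
The lighting setup must finish in time for camera build (must start by minute 122, minus 20-minute gap → minute 102); actor marking (must start by minute 177); rehearsal (must start by minute 178, minus 20-minute gap → minute 158). The tightest is minute 102, so the lighting setup must start by 102 − 26 = minute 76.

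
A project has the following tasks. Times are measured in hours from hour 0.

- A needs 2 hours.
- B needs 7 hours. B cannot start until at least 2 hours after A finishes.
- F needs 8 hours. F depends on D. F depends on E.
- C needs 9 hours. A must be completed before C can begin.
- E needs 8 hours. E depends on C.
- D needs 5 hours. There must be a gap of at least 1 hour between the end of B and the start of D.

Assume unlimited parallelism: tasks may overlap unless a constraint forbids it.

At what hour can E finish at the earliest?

Nothing blocks A, so it runs from hour 0 to hour 2.
C waits on A (finishes hour 2), so it starts at hour 2 and finishes at 2 + 9 = hour 11.
After C (finishes hour 11), E can start at hour 11 and finishes at hour 19.

19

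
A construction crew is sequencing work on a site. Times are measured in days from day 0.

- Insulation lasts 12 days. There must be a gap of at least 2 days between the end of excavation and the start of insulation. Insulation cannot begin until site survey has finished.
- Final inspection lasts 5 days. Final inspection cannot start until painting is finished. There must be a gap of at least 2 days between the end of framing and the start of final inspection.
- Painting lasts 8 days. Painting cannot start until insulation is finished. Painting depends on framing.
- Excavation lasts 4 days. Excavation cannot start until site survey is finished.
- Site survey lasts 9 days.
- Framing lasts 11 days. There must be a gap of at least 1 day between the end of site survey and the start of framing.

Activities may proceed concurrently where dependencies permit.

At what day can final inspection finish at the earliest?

Site survey has no prerequisites, so it starts at day 0 and finishes at day 9.
After site survey (finishes day 9, plus 1-day gap → day 10), framing can start at day 10 and finishes at day 21.
After site survey (finishes day 9), excavation can start at day 9 and finishes at day 13.
Insulation has to wait for excavation (finishes day 13, plus 2-day gap → day 15); site survey (finishes day 9). The latest of these is day 15, so insulation runs day 15 to 15 + 12 = day 27.
For painting: insulation (finishes day 27); framing (finishes day 21). Taking the maximum gives a start of day 27, and it finishes at 27 + 8 = day 35.
For final inspection: painting (finishes day 35); framing (finishes day 21, plus 2-day gap → day 23). Taking the maximum gives a start of day 35, and it finishes at 35 + 5 = day 40.

40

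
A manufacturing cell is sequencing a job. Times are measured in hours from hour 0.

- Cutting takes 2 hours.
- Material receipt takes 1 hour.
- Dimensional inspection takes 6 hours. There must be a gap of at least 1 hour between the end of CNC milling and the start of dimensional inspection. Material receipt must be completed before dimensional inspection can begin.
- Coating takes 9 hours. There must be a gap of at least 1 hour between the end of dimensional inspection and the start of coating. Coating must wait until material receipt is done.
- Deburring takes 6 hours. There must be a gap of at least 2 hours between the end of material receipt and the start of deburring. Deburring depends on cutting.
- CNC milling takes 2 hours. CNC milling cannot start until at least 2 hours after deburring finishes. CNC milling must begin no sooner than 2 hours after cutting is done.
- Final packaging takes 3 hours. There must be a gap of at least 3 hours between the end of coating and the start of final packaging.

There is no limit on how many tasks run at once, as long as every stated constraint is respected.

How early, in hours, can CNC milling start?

11

Cutting can start immediately at hour 0; it finishes at hour 2.
Material receipt can start immediately at hour 0; it finishes at hour 1.
Deburring cannot start until material receipt (finishes hour 1, plus 2-hour gap → hour 3); cutting (finishes hour 2). The controlling bound is hour 3, so deburring finishes at 3 + 6 = hour 9.
CNC milling waits on deburring (finishes hour 9, plus 2-hour gap → hour 11); cutting (finishes hour 2, plus 2-hour gap → hour 4). The latest of these is hour 11, which is the earliest CNC milling can start.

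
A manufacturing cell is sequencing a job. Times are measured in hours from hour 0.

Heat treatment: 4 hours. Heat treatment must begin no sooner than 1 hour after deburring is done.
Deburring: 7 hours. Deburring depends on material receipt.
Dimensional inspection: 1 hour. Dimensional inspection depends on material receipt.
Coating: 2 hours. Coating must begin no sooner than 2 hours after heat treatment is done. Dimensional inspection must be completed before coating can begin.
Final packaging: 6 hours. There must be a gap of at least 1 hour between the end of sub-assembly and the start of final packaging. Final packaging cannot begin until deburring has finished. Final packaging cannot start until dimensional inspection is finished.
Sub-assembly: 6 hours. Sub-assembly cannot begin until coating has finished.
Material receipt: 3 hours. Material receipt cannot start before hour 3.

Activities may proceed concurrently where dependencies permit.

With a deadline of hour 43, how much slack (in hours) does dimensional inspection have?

Material receipt waits on its own release at hour 3, so it starts at hour 3 and finishes at 3 + 3 = hour 6.
Dimensional inspection cannot begin until material receipt (finishes hour 6). It runs from hour 6 to 6 + 1 = hour 7.

Working backward from the deadline:
Final packaging must finish by hour 43; it takes 6 hours, so it must start by 43 − 6 = hour 37.
Sub-assembly must finish before final packaging (must start by hour 37, minus 1-hour gap → hour 36). With a 6-hour duration, sub-assembly must start by 36 − 6 = hour 30.
Coating must finish before sub-assembly (must start by hour 30). With a 2-hour duration, coating must start by 30 − 2 = hour 28.
Dimensional inspection has several dependents: coating (must start by hour 28); final packaging (must start by hour 37). The earliest of those limits is hour 28, so dimensional inspection must start by 28 − 1 = hour 27.
So dimensional inspection can start as early as hour 6 and as late as hour 27, giving 27 − 6 = 21 hours of slack.

21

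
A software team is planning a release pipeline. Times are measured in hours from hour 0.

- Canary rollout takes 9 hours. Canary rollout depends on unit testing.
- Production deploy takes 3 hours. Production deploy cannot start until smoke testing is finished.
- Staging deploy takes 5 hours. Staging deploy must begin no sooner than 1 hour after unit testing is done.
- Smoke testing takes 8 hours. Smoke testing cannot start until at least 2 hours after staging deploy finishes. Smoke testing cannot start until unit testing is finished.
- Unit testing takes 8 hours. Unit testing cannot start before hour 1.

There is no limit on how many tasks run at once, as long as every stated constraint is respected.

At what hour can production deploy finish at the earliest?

Unit testing cannot begin until its own release at hour 1. It runs from hour 1 to 1 + 8 = hour 9.
After unit testing (finishes hour 9, plus 1-hour gap → hour 10), staging deploy can start at hour 10 and finishes at hour 15.
Smoke testing has to wait for staging deploy (finishes hour 15, plus 2-hour gap → hour 17); unit testing (finishes hour 9). The latest of these is hour 17, so smoke testing runs hour 17 to 17 + 8 = hour 25.
Production deploy cannot begin until smoke testing (finishes hour 25). It runs from hour 25 to 25 + 3 = hour 28.

28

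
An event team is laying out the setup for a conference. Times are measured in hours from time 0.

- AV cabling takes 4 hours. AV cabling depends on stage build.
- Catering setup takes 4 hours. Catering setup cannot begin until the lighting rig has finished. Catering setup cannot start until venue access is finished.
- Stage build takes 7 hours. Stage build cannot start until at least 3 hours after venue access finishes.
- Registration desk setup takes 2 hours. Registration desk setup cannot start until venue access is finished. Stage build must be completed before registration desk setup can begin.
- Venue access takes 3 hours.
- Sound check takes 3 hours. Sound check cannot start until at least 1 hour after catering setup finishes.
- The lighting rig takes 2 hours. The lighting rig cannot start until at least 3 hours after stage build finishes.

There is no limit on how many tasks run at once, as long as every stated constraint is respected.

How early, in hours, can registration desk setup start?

13

Nothing blocks venue access, so it runs from hour 0 to hour 3.
Stage build waits on venue access (finishes hour 3, plus 3-hour gap → hour 6), so it starts at hour 6 and finishes at 6 + 7 = hour 13.
Registration desk setup waits on venue access (finishes hour 3); stage build (finishes hour 13). The latest of these is hour 13, which is the earliest registration desk setup can start.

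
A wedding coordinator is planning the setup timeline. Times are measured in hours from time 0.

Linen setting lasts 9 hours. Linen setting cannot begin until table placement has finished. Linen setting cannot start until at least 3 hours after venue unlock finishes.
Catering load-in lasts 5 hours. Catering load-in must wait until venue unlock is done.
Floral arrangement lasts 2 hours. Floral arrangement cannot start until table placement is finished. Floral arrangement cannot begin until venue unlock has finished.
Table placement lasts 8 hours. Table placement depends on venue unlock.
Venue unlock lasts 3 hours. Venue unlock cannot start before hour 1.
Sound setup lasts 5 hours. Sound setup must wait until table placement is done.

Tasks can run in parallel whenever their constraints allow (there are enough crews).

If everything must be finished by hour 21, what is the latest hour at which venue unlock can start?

1

Linen setting has no dependents, so it just needs to finish by hour 21. Starting by 21 − 9 = hour 12 achieves that.
Nothing follows floral arrangement; the deadline of hour 21 is its only limit. It must start by 21 − 2 = hour 19.
Sound setup has no dependents, so it just needs to finish by hour 21. Starting by 21 − 5 = hour 16 achieves that.
Table placement feeds linen setting (must start by hour 12); floral arrangement (must start by hour 19); sound setup (must start by hour 16). Taking the minimum, table placement must finish by hour 12 and start by 12 − 8 = hour 4.
Nothing follows catering load-in; the deadline of hour 21 is its only limit. It must start by 21 − 5 = hour 16.
Venue unlock feeds table placement (must start by hour 4); linen setting (must start by hour 12, minus 3-hour gap → hour 9); floral arrangement (must start by hour 19); catering load-in (must start by hour 16). Taking the minimum, venue unlock must finish by hour 4 and start by 4 − 3 = hour 1.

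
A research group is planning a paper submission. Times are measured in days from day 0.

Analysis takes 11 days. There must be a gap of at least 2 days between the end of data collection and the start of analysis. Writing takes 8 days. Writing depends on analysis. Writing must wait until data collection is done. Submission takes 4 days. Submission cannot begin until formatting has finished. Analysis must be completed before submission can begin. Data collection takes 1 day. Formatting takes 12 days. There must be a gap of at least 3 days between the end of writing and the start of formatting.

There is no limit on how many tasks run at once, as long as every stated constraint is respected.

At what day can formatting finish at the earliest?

Nothing blocks data collection, so it runs from day 0 to day 1.
Analysis waits on data collection (finishes day 1, plus 2-day gap → day 3), so it starts at day 3 and finishes at 3 + 11 = day 14.
Writing has to wait for analysis (finishes day 14); data collection (finishes day 1). The latest of these is day 14, so writing runs day 14 to 14 + 8 = day 22.
Formatting cannot begin until writing (finishes day 22, plus 3-day gap → day 25). It runs from day 25 to 25 + 12 = day 37.

37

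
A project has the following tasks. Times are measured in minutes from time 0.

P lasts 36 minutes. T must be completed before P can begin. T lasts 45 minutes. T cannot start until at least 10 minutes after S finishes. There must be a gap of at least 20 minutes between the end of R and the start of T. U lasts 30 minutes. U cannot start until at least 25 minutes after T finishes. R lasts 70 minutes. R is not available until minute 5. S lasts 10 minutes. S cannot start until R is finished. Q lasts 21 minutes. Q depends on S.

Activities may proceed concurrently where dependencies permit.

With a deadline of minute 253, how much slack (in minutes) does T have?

R cannot begin until its own release at minute 5. It runs from minute 5 to 5 + 70 = minute 75.
S waits on R (finishes minute 75), so it starts at minute 75 and finishes at 75 + 10 = minute 85.
T needs all of S (finishes minute 85, plus 10-minute gap → minute 95); R (finishes minute 75, plus 20-minute gap → minute 95). That puts its earliest start at minute 95; it finishes at 95 + 45 = minute 140.

Working backward from the deadline:
To finish by minute 253, P (duration 36) must start no later than minute 217.
U has no dependents, so it just needs to finish by minute 253. Starting by 253 − 30 = minute 223 achieves that.
For T: P (must start by minute 217); U (must start by minute 223, minus 25-minute gap → minute 198). The most restrictive is minute 198; with a 45-minute duration, T must start by minute 153.
So T can start as early as minute 95 and as late as minute 153, giving 153 − 95 = 58 minutes of slack.

58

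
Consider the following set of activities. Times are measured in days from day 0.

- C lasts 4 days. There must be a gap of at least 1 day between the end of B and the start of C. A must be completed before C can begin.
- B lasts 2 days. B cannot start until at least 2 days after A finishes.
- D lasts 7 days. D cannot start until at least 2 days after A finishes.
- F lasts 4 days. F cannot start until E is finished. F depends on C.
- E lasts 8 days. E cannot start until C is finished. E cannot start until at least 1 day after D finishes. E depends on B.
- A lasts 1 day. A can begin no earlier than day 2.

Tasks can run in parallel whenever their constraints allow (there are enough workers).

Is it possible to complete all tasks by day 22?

No

A waits on its own release at day 2, so it starts at day 2 and finishes at 2 + 1 = day 3.
After A (finishes day 3, plus 2-day gap → day 5), D can start at day 5 and finishes at day 12.
B cannot begin until A (finishes day 3, plus 2-day gap → day 5). It runs from day 5 to 5 + 2 = day 7.
C cannot start until B (finishes day 7, plus 1-day gap → day 8); A (finishes day 3). The controlling bound is day 8, so C finishes at 8 + 4 = day 12.
E cannot start until C (finishes day 12); D (finishes day 12, plus 1-day gap → day 13); B (finishes day 7). The controlling bound is day 13, so E finishes at 13 + 8 = day 21.
For F: E (finishes day 21); C (finishes day 12). Taking the maximum gives a start of day 21, and it finishes at 21 + 4 = day 25.
The earliest everything can be done is day 25, which is after the deadline of 22, so it is not possible.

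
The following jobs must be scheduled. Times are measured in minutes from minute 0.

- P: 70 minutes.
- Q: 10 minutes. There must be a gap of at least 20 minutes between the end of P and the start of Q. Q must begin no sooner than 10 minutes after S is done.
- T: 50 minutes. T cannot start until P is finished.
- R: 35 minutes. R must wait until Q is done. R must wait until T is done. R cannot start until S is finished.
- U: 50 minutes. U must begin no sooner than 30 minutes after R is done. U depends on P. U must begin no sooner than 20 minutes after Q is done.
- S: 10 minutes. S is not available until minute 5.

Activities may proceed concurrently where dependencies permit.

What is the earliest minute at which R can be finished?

155

S waits on its own release at minute 5, so it starts at minute 5 and finishes at 5 + 10 = minute 15.
P can start immediately at minute 0; it finishes at minute 70.
After P (finishes minute 70), T can start at minute 70 and finishes at minute 120.
Q needs all of P (finishes minute 70, plus 20-minute gap → minute 90); S (finishes minute 15, plus 10-minute gap → minute 25). That puts its earliest start at minute 90; it finishes at 90 + 10 = minute 100.
R cannot start until Q (finishes minute 100); T (finishes minute 120); S (finishes minute 15). The controlling bound is minute 120, so R finishes at 120 + 35 = minute 155.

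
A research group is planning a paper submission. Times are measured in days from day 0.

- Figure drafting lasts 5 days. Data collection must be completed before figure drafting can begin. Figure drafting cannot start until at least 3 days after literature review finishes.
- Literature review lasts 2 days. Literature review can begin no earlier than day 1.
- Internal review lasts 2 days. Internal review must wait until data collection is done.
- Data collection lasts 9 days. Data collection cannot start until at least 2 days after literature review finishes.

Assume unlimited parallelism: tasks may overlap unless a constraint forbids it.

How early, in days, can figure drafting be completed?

After its own release at day 1, literature review can start at day 1 and finishes at day 3.
Data collection waits on literature review (finishes day 3, plus 2-day gap → day 5), so it starts at day 5 and finishes at 5 + 9 = day 14.
Figure drafting has to wait for data collection (finishes day 14); literature review (finishes day 3, plus 3-day gap → day 6). The latest of these is day 14, so figure drafting runs day 14 to 14 + 5 = day 19.

19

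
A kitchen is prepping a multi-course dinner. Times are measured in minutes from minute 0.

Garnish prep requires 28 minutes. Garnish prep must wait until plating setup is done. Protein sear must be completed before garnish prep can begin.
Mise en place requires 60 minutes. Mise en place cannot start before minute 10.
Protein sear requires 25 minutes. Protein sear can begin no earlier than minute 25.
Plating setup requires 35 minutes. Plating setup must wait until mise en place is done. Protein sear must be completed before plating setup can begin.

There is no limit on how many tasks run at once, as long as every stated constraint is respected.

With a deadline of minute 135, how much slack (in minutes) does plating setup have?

After its own release at minute 25, protein sear can start at minute 25 and finishes at minute 50.
Mise en place waits on its own release at minute 10, so it starts at minute 10 and finishes at 10 + 60 = minute 70.
For plating setup: mise en place (finishes minute 70); protein sear (finishes minute 50). Taking the maximum gives a start of minute 70, and it finishes at 70 + 35 = minute 105.

Working backward from the deadline:
To finish by minute 135, garnish prep (duration 28) must start no later than minute 107.
Since garnish prep (must start by minute 107) depends on it, plating setup must finish by minute 107. Backing off its 35-minute duration gives a latest start of minute 72.
So plating setup can start as early as minute 70 and as late as minute 72, giving 72 − 70 = 2 minutes of slack.

2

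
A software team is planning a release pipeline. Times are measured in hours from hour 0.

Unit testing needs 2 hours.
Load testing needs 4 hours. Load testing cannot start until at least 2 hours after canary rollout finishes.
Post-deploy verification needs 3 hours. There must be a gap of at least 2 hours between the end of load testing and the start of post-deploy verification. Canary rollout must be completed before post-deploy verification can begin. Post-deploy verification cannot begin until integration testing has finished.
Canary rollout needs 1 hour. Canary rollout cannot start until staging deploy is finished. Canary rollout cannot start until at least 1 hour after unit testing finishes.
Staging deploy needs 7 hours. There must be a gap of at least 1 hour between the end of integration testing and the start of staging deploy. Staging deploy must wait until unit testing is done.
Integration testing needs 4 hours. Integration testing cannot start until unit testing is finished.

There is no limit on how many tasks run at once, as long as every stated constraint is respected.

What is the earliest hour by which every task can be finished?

Nothing blocks unit testing, so it runs from hour 0 to hour 2.
After unit testing (finishes hour 2), integration testing can start at hour 2 and finishes at hour 6.
For staging deploy: integration testing (finishes hour 6, plus 1-hour gap → hour 7); unit testing (finishes hour 2). Taking the maximum gives a start of hour 7, and it finishes at 7 + 7 = hour 14.
Canary rollout cannot start until staging deploy (finishes hour 14); unit testing (finishes hour 2, plus 1-hour gap → hour 3). The controlling bound is hour 14, so canary rollout finishes at 14 + 1 = hour 15.
After canary rollout (finishes hour 15, plus 2-hour gap → hour 17), load testing can start at hour 17 and finishes at hour 21.
Post-deploy verification cannot start until load testing (finishes hour 21, plus 2-hour gap → hour 23); canary rollout (finishes hour 15); integration testing (finishes hour 6). The controlling bound is hour 23, so post-deploy verification finishes at 23 + 3 = hour 26.
All tasks are finished once the last one completes. Finish times: Unit testing at 2, Integration testing at 6, Staging deploy at 14, Canary rollout at 15, Load testing at 21, Post-deploy verification at 26. The latest is hour 26.

26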